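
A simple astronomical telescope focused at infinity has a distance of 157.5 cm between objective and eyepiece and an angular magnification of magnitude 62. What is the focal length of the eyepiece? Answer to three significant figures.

In normal adjustment the tube length equals f_obj + f_eye and |M| = f_obj/f_eye.
So f_obj = 62 f_eye and 62 f_eye + f_eye = 157.5 cm, giving f_eye = 157.5/63 = 2.500 cm and f_obj = 155.000 cm.

2.50 cm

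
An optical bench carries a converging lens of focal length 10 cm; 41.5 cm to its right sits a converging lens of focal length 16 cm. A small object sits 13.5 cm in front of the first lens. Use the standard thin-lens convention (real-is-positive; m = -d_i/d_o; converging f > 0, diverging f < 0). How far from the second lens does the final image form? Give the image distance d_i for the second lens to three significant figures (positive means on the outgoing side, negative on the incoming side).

-3.58 cm

Lens 1: 1/d_i1 = 1/f_1 - 1/d_o1 = 1/10 - 1/13.5 = 0.02593 cm^-1, so d_i1 = 38.571 cm.
Object distance for lens 2: d_o2 = 41.5 - 38.571 = 2.929 cm.
Lens 2: 1/d_i2 = 1/f_2 - 1/d_o2 = 1/16 - 1/(2.929) = -0.27896 cm^-1, so d_i2 = -3.585 cm.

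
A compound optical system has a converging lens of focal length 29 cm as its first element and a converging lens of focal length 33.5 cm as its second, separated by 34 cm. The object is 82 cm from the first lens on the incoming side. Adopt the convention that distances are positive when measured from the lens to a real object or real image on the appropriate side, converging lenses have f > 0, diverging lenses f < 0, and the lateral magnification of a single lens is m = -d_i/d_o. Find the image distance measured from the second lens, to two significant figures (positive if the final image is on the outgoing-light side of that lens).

8.2 cm

First lens: d_i1 = 1/(1/29 - 1/82) = 44.868 cm.
This image would form 44.868 cm past lens 1, i.e. 10.868 cm beyond lens 2, so it is a virtual object for lens 2: d_o2 = 34 - 44.868 = -10.868 cm.
Second lens: d_i2 = 1/(1/33.5 - 1/(-10.868)) = 8.206 cm.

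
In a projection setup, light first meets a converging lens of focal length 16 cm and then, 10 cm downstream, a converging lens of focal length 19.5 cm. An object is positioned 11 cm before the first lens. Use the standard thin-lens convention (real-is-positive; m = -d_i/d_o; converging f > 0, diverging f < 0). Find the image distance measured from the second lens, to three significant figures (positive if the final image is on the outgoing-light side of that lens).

Lens 1: 1/d_i1 = 1/f_1 - 1/d_o1 = 1/16 - 1/11 = -0.02841 cm^-1, so d_i1 = -35.200 cm.
With d_i1 < 0 the first image is virtual and lies on the object side; the object distance for lens 2 is d_o2 = 10 - (-35.200) = 45.200 cm.
Lens 2: 1/d_i2 = 1/f_2 - 1/d_o2 = 1/19.5 - 1/(45.200) = 0.02916 cm^-1, so d_i2 = 34.296 cm.

34.3 cm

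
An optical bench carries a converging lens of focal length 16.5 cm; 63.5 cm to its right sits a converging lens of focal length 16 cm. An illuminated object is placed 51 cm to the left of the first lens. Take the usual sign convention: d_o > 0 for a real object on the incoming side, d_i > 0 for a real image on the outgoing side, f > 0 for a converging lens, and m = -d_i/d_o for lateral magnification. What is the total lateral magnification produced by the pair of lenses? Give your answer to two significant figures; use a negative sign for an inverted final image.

0.33

Lens 1: 1/d_i1 = 1/f_1 - 1/d_o1 = 1/16.5 - 1/51 = 0.04100 cm^-1, so d_i1 = 24.391 cm.
m_1 = -(24.391)/51 = -0.4783.
That image sits 39.109 cm in front of the second lens, so d_o2 = 39.109 cm.
Lens 2: 1/d_i2 = 1/f_2 - 1/d_o2 = 1/16 - 1/(39.109) = 0.03693 cm^-1, so d_i2 = 27.078 cm.
m_2 = -(27.078)/(39.109) = -0.6924.
Total m = m_1 x m_2 = (-0.4783)(-0.6924) = 0.3311.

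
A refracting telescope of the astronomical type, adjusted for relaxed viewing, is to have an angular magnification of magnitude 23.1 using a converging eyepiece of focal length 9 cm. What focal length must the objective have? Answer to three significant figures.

208 cm

|M| = f_obj/|f_eye|, so f_obj = |M| x |f_eye| = 23.1 x 9 = 207.900 cm.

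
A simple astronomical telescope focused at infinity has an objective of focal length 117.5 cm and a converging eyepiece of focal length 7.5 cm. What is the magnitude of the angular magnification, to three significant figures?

15.7

|M| = f_obj/|f_eye| = 117.5/7.5 = 15.667.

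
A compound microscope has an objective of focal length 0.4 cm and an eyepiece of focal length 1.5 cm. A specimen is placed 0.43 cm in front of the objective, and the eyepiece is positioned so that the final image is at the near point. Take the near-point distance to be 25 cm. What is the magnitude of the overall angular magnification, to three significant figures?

236

Objective: 1/d_i = 1/f_obj - 1/d_o = 1/0.4 - 1/0.43 = 0.17442 cm^-1, so d_i = 5.733 cm.
m_obj = -d_i/d_o = -5.733/0.43 = -13.333.
Eyepiece angular magnification (image at near point): M_eye = 1 + D/f_e = 1 + 25/1.5 = 17.667.
Overall M = m_obj x M_eye = (-13.333)(17.667) = -235.56.
|M| = 235.56.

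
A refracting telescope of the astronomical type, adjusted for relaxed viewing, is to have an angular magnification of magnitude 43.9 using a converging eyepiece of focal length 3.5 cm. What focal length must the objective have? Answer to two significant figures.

150 cm

|M| = f_obj/|f_eye|, so f_obj = |M| x |f_eye| = 43.9 x 3.5 = 153.650 cm.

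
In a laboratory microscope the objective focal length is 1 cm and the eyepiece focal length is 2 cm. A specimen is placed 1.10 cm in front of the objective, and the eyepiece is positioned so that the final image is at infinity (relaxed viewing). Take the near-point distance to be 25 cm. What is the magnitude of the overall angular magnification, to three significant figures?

125

Objective: 1/d_i = 1/f_obj - 1/d_o = 1/1 - 1/1.10 = 0.09091 cm^-1, so d_i = 11.000 cm.
m_obj = -d_i/d_o = -11.000/1.10 = -10.000.
Eyepiece angular magnification (image at infinity): M_eye = D/f_e = 25/2 = 12.500.
Overall M = m_obj x M_eye = (-10.000)(12.500) = -125.00.
|M| = 125.00.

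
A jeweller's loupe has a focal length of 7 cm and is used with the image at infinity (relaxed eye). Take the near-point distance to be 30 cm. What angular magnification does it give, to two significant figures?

M = D/f = 30/7 = 4.286.

4.3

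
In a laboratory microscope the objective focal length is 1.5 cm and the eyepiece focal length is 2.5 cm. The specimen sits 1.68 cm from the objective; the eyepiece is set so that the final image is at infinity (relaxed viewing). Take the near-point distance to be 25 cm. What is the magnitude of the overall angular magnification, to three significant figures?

83.3

Objective: 1/d_i = 1/f_obj - 1/d_o = 1/1.5 - 1/1.68 = 0.07143 cm^-1, so d_i = 14.000 cm.
m_obj = -d_i/d_o = -14.000/1.68 = -8.333.
Eyepiece angular magnification (image at infinity): M_eye = D/f_e = 25/2.5 = 10.000.
Overall M = m_obj x M_eye = (-8.333)(10.000) = -83.33.
|M| = 83.33.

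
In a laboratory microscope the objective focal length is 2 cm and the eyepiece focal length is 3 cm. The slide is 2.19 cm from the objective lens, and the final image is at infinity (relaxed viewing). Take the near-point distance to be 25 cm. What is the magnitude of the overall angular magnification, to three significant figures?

87.7

Objective: 1/d_i = 1/f_obj - 1/d_o = 1/2 - 1/2.19 = 0.04338 cm^-1, so d_i = 23.053 cm.
m_obj = -d_i/d_o = -23.053/2.19 = -10.526.
Eyepiece angular magnification (image at infinity): M_eye = D/f_e = 25/3 = 8.333.
Overall M = m_obj x M_eye = (-10.526)(8.333) = -87.72.
|M| = 87.72.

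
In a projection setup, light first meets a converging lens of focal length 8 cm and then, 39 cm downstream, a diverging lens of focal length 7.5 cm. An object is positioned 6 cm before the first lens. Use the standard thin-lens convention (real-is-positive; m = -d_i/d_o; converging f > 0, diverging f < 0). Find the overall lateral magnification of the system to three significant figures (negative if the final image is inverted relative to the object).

Applying the thin-lens equation to the first lens, 1/8 = 1/6 + 1/d_i1, which gives d_i1 = -24.000 cm.
Its lateral magnification is m_1 = -d_i1/d_o1 = -(-24.000)/6 = 4.0000.
The intermediate image is virtual, 24.000 cm to the left of lens 1, so d_o2 = L - d_i1 = 39 - (-24.000) = 63.000 cm.
Applying the thin-lens equation again with f_2 = -7.5 cm and d_o2 = 63.000 cm gives d_i2 = -6.702 cm.
m_2 = -(-6.702)/(63.000) = 0.1064.
Overall magnification: m = m_1 m_2 = 0.4255.

0.426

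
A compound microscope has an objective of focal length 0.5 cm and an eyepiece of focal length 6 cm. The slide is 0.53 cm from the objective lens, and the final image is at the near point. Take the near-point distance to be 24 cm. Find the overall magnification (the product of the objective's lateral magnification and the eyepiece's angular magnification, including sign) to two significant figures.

Objective: 1/d_i = 1/f_obj - 1/d_o = 1/0.5 - 1/0.53 = 0.11321 cm^-1, so d_i = 8.833 cm.
m_obj = -d_i/d_o = -8.833/0.53 = -16.667.
Eyepiece angular magnification (image at near point): M_eye = 1 + D/f_e = 1 + 24/6 = 5.000.
Overall M = m_obj x M_eye = (-16.667)(5.000) = -83.33.

-83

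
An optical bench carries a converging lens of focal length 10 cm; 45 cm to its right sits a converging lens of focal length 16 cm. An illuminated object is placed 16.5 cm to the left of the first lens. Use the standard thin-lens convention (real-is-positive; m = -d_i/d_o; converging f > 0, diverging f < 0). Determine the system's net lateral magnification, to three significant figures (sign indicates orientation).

Lens 1: 1/d_i1 = 1/f_1 - 1/d_o1 = 1/10 - 1/16.5 = 0.03939 cm^-1, so d_i1 = 25.385 cm.
m_1 = -(25.385)/16.5 = -1.5385.
Object distance for lens 2: d_o2 = 45 - 25.385 = 19.615 cm.
Lens 2: 1/d_i2 = 1/f_2 - 1/d_o2 = 1/16 - 1/(19.615) = 0.01152 cm^-1, so d_i2 = 86.809 cm.
m_2 = -(86.809)/(19.615) = -4.4255.
The system's lateral magnification is m_1 m_2 = (-1.5385)(-4.4255) = 6.8085.

6.81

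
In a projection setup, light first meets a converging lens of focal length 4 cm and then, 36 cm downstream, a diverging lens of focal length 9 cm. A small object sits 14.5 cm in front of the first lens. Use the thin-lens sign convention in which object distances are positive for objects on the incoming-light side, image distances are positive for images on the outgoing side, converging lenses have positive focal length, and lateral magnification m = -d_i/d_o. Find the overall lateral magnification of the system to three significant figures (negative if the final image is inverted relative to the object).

Lens 1: 1/d_i1 = 1/f_1 - 1/d_o1 = 1/4 - 1/14.5 = 0.18103 cm^-1, so d_i1 = 5.524 cm.
m_1 = -(5.524)/14.5 = -0.3810.
The intermediate image is 5.524 cm to the right of lens 1, so d_o2 = L - d_i1 = 36 - 5.524 = 30.476 cm.
Lens 2: 1/d_i2 = 1/f_2 - 1/d_o2 = 1/(-9) - 1/(30.476) = -0.14392 cm^-1, so d_i2 = -6.948 cm.
m_2 = -(-6.948)/(30.476) = 0.2280.
The system's lateral magnification is m_1 m_2 = (-0.3810)(0.2280) = -0.0869.

-0.0869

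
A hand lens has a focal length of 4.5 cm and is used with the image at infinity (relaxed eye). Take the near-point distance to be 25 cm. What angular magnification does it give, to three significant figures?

M = D/f = 25/4.5 = 5.556.

5.56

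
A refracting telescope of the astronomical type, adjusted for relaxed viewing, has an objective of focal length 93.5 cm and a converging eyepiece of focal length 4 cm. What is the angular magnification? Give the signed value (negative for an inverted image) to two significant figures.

-23

M = -f_obj/f_eye = -93.5/(4) = -23.375.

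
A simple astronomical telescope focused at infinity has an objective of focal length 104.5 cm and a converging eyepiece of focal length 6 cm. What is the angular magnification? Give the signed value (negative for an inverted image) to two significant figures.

-17

M = -f_obj/f_eye = -104.5/(6) = -17.417.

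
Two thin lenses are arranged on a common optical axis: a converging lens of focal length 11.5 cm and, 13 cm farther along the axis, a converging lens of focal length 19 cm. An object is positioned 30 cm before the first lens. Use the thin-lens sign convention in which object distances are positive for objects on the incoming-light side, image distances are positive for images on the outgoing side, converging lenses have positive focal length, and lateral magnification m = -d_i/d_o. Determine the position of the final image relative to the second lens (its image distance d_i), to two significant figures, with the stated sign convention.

Lens 1: 1/d_i1 = 1/f_1 - 1/d_o1 = 1/11.5 - 1/30 = 0.05362 cm^-1, so d_i1 = 18.649 cm.
Since 18.649 cm > 13 cm, the first image lies past the second lens and serves as a virtual object: d_o2 = L - d_i1 = -5.649 cm.
Lens 2: 1/d_i2 = 1/f_2 - 1/d_o2 = 1/19 - 1/(-5.649) = 0.22967 cm^-1, so d_i2 = 4.354 cm.

4.4 cm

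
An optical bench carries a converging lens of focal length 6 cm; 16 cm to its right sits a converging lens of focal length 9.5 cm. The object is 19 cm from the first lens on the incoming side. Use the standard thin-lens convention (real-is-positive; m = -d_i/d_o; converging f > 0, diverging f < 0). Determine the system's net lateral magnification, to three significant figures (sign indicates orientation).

-1.93

Applying the thin-lens equation to the first lens, 1/6 = 1/19 + 1/d_i1, which gives d_i1 = 8.769 cm.
Its lateral magnification is m_1 = -d_i1/d_o1 = -(8.769)/19 = -0.4615.
Object distance for lens 2: d_o2 = 16 - 8.769 = 7.231 cm.
Applying the thin-lens equation again with f_2 = 9.5 cm and d_o2 = 7.231 cm gives d_i2 = -30.271 cm.
m_2 = -(-30.271)/(7.231) = 4.1864.
The system's lateral magnification is m_1 m_2 = (-0.4615)(4.1864) = -1.9322.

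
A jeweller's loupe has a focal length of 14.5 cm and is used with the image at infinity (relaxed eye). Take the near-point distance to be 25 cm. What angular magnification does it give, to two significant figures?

M = D/f = 25/14.5 = 1.724.

1.7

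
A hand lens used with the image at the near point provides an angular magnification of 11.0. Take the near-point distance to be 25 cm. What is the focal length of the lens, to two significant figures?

For the image at the near point, M = 1 + D/f.
f = D/(M - 1) = 25/(11.0 - 1) = 2.500 cm.

2.5 cm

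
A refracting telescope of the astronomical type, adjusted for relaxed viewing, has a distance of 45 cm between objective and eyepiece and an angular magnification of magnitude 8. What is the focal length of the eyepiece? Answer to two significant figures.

In normal adjustment the tube length equals f_obj + f_eye and |M| = f_obj/f_eye.
So f_obj = 8 f_eye and 8 f_eye + f_eye = 45 cm, giving f_eye = 45/9 = 5.000 cm and f_obj = 40.000 cm.

5.0 cm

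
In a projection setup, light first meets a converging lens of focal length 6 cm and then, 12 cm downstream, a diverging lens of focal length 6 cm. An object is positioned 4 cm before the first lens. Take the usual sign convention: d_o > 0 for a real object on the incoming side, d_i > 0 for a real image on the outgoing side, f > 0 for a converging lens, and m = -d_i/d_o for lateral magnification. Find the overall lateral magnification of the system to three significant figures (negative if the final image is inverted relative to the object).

0.600

Applying the thin-lens equation to the first lens, 1/6 = 1/4 + 1/d_i1, which gives d_i1 = -12.000 cm.
Its lateral magnification is m_1 = -d_i1/d_o1 = -(-12.000)/4 = 3.0000.
The intermediate image is virtual, 12.000 cm to the left of lens 1, so d_o2 = L - d_i1 = 12 - (-12.000) = 24.000 cm.
Applying the thin-lens equation again with f_2 = -6 cm and d_o2 = 24.000 cm gives d_i2 = -4.800 cm.
m_2 = -(-4.800)/(24.000) = 0.2000.
Overall magnification: m = m_1 m_2 = 0.6000.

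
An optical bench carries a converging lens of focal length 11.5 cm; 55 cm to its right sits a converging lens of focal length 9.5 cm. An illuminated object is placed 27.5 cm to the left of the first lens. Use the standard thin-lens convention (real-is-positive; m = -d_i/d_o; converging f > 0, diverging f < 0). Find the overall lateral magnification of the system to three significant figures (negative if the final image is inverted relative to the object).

Applying the thin-lens equation to the first lens, 1/11.5 = 1/27.5 + 1/d_i1, which gives d_i1 = 19.766 cm.
Its lateral magnification is m_1 = -d_i1/d_o1 = -(19.766)/27.5 = -0.7188.
The intermediate image is 19.766 cm to the right of lens 1, so d_o2 = L - d_i1 = 55 - 19.766 = 35.234 cm.
Applying the thin-lens equation again with f_2 = 9.5 cm and d_o2 = 35.234 cm gives d_i2 = 13.007 cm.
m_2 = -(13.007)/(35.234) = -0.3692.
The system's lateral magnification is m_1 m_2 = (-0.7188)(-0.3692) = 0.2653.

0.265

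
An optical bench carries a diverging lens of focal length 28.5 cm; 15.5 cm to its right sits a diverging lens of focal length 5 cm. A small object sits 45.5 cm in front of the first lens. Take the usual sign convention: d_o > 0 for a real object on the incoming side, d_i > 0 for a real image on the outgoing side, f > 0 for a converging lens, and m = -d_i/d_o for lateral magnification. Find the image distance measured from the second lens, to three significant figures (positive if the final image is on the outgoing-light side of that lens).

First lens: d_i1 = 1/(1/(-28.5) - 1/45.5) = -17.524 cm.
With d_i1 < 0 the first image is virtual and lies on the object side; the object distance for lens 2 is d_o2 = 15.5 - (-17.524) = 33.024 cm.
Second lens: d_i2 = 1/(1/(-5) - 1/(33.024)) = -4.343 cm.

-4.34 cm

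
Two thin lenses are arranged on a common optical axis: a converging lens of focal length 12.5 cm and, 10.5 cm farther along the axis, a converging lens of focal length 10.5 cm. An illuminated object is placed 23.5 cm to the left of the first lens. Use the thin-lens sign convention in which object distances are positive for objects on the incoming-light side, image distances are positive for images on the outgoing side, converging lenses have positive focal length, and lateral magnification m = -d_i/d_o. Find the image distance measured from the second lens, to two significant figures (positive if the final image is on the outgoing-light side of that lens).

Lens 1: 1/d_i1 = 1/f_1 - 1/d_o1 = 1/12.5 - 1/23.5 = 0.03745 cm^-1, so d_i1 = 26.705 cm.
Since 26.705 cm > 10.5 cm, the first image lies past the second lens and serves as a virtual object: d_o2 = L - d_i1 = -16.205 cm.
Lens 2: 1/d_i2 = 1/f_2 - 1/d_o2 = 1/10.5 - 1/(-16.205) = 0.15695 cm^-1, so d_i2 = 6.371 cm.

6.4 cm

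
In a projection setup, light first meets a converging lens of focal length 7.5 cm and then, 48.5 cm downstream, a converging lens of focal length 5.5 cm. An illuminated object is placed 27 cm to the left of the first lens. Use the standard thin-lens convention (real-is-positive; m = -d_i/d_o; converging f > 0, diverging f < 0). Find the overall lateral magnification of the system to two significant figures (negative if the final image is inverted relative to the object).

Lens 1: 1/d_i1 = 1/f_1 - 1/d_o1 = 1/7.5 - 1/27 = 0.09630 cm^-1, so d_i1 = 10.385 cm.
m_1 = -(10.385)/27 = -0.3846.
The intermediate image is 10.385 cm to the right of lens 1, so d_o2 = L - d_i1 = 48.5 - 10.385 = 38.115 cm.
Lens 2: 1/d_i2 = 1/f_2 - 1/d_o2 = 1/5.5 - 1/(38.115) = 0.15558 cm^-1, so d_i2 = 6.427 cm.
m_2 = -(6.427)/(38.115) = -0.1686.
Total m = m_1 x m_2 = (-0.3846)(-0.1686) = 0.0649.

0.065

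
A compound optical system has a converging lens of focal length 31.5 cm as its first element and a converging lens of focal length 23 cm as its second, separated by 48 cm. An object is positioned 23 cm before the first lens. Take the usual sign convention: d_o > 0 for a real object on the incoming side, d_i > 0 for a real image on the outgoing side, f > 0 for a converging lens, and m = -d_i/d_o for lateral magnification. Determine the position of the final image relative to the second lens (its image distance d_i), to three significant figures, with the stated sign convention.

First lens: d_i1 = 1/(1/31.5 - 1/23) = -85.235 cm.
With d_i1 < 0 the first image is virtual and lies on the object side; the object distance for lens 2 is d_o2 = 48 - (-85.235) = 133.235 cm.
Second lens: d_i2 = 1/(1/23 - 1/(133.235)) = 27.799 cm.

27.8 cm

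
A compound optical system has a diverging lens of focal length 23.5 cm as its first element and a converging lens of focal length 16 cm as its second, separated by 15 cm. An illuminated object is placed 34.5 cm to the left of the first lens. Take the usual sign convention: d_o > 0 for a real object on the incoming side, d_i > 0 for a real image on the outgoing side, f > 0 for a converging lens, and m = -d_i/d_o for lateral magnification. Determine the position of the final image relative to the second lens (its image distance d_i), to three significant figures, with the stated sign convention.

35.7 cm

Lens 1: 1/d_i1 = 1/f_1 - 1/d_o1 = 1/(-23.5) - 1/34.5 = -0.07154 cm^-1, so d_i1 = -13.978 cm.
The intermediate image is virtual, 13.978 cm to the left of lens 1, so d_o2 = L - d_i1 = 15 - (-13.978) = 28.978 cm.
Lens 2: 1/d_i2 = 1/f_2 - 1/d_o2 = 1/16 - 1/(28.978) = 0.02799 cm^-1, so d_i2 = 35.725 cm.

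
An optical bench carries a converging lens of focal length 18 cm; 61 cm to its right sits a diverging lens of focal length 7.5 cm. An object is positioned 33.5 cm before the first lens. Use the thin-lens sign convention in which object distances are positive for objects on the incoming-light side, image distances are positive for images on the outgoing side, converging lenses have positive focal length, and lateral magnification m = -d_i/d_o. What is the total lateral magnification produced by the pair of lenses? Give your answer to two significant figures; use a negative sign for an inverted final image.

-0.29

Lens 1: 1/d_i1 = 1/f_1 - 1/d_o1 = 1/18 - 1/33.5 = 0.02570 cm^-1, so d_i1 = 38.903 cm.
m_1 = -(38.903)/33.5 = -1.1613.
Object distance for lens 2: d_o2 = 61 - 38.903 = 22.097 cm.
Lens 2: 1/d_i2 = 1/f_2 - 1/d_o2 = 1/(-7.5) - 1/(22.097) = -0.17859 cm^-1, so d_i2 = -5.599 cm.
m_2 = -(-5.599)/(22.097) = 0.2534.
Total m = m_1 x m_2 = (-1.1613)(0.2534) = -0.2943.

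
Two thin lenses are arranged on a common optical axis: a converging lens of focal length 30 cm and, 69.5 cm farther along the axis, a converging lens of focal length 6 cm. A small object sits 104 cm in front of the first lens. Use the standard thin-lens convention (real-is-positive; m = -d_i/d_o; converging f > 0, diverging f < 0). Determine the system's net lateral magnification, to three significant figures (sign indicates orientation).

0.114

Lens 1: 1/d_i1 = 1/f_1 - 1/d_o1 = 1/30 - 1/104 = 0.02372 cm^-1, so d_i1 = 42.162 cm.
m_1 = -(42.162)/104 = -0.4054.
Object distance for lens 2: d_o2 = 69.5 - 42.162 = 27.338 cm.
Lens 2: 1/d_i2 = 1/f_2 - 1/d_o2 = 1/6 - 1/(27.338) = 0.13009 cm^-1, so d_i2 = 7.687 cm.
m_2 = -(7.687)/(27.338) = -0.2812.
Total m = m_1 x m_2 = (-0.4054)(-0.2812) = 0.1140.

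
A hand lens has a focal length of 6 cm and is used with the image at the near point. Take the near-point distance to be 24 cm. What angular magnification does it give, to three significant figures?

5.00

M = 1 + D/f = 1 + 24/6 = 5.000.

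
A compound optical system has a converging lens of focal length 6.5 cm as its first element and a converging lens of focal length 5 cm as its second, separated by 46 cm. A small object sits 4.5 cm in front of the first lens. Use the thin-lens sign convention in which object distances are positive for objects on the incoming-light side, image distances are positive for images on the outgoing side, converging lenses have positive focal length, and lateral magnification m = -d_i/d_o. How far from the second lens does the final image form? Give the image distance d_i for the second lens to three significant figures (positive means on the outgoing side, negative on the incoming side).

5.45 cm

Applying the thin-lens equation to the first lens, 1/6.5 = 1/4.5 + 1/d_i1, which gives d_i1 = -14.625 cm.
With d_i1 < 0 the first image is virtual and lies on the object side; the object distance for lens 2 is d_o2 = 46 - (-14.625) = 60.625 cm.
Applying the thin-lens equation again with f_2 = 5 cm and d_o2 = 60.625 cm gives d_i2 = 5.449 cm.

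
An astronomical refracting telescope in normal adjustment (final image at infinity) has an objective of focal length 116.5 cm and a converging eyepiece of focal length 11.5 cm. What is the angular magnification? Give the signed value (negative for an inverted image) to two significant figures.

M = -f_obj/f_eye = -116.5/(11.5) = -10.130.

-10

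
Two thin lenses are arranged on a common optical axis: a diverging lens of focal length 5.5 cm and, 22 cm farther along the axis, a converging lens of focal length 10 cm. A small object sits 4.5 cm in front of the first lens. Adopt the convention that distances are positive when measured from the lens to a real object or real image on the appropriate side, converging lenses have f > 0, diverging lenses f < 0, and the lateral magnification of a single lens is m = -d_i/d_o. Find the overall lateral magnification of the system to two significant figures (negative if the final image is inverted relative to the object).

First lens: d_i1 = 1/(1/(-5.5) - 1/4.5) = -2.475 cm.
m_1 = -(-2.475)/4.5 = 0.5500.
With d_i1 < 0 the first image is virtual and lies on the object side; the object distance for lens 2 is d_o2 = 22 - (-2.475) = 24.475 cm.
Second lens: d_i2 = 1/(1/10 - 1/(24.475)) = 16.908 cm.
m_2 = -(16.908)/(24.475) = -0.6908.
Overall magnification: m = m_1 m_2 = -0.3800.

-0.38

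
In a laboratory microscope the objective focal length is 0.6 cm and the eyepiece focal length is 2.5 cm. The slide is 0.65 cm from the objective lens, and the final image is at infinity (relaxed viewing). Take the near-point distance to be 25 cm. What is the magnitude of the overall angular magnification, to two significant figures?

120

Objective: 1/d_i = 1/f_obj - 1/d_o = 1/0.6 - 1/0.65 = 0.12821 cm^-1, so d_i = 7.800 cm.
m_obj = -d_i/d_o = -7.800/0.65 = -12.000.
Eyepiece angular magnification (image at infinity): M_eye = D/f_e = 25/2.5 = 10.000.
Overall M = m_obj x M_eye = (-12.000)(10.000) = -120.00.
|M| = 120.00.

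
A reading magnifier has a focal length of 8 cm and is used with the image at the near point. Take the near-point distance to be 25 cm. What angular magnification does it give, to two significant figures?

4.1

M = 1 + D/f = 1 + 25/8 = 4.125.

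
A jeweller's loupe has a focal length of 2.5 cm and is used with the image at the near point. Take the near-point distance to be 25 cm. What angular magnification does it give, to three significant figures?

11.0

M = 1 + D/f = 1 + 25/2.5 = 11.000.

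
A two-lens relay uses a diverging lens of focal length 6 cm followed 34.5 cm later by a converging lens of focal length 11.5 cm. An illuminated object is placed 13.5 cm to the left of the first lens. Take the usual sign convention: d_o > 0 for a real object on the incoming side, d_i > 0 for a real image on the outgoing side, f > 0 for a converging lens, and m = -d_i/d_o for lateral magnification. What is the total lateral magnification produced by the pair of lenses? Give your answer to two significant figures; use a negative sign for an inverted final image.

Applying the thin-lens equation to the first lens, 1/(-6) = 1/13.5 + 1/d_i1, which gives d_i1 = -4.154 cm.
Its lateral magnification is m_1 = -d_i1/d_o1 = -(-4.154)/13.5 = 0.3077.
The intermediate image is virtual, 4.154 cm to the left of lens 1, so d_o2 = L - d_i1 = 34.5 - (-4.154) = 38.654 cm.
Applying the thin-lens equation again with f_2 = 11.5 cm and d_o2 = 38.654 cm gives d_i2 = 16.370 cm.
m_2 = -(16.370)/(38.654) = -0.4235.
Overall magnification: m = m_1 m_2 = -0.1303.

-0.13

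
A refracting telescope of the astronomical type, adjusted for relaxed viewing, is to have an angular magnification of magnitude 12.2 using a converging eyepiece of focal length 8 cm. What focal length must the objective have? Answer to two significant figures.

|M| = f_obj/|f_eye|, so f_obj = |M| x |f_eye| = 12.2 x 8 = 97.600 cm.

98 cm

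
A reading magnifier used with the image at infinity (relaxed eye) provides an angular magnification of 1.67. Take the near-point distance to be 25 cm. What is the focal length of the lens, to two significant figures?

For the image at infinity, M = D/f.
f = D/M = 25/1.67 = 14.970 cm.

15 cm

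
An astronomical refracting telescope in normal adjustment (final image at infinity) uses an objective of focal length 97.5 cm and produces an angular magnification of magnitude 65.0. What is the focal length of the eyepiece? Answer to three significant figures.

|M| = f_obj/f_eye, so f_eye = f_obj/|M| = 97.5/65.0 = 1.500 cm.

1.50 cm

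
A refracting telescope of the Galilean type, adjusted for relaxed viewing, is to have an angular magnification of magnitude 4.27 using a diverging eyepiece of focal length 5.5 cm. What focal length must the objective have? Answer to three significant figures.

23.5 cm

|M| = f_obj/|f_eye|, so f_obj = |M| x |f_eye| = 4.27 x 5.5 = 23.485 cm.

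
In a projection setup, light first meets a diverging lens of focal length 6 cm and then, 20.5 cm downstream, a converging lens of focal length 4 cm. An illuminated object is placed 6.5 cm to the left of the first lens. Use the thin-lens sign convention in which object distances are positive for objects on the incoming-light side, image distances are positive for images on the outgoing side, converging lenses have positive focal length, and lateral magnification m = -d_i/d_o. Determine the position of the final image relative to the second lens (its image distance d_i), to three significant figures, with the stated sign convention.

4.82 cm

Applying the thin-lens equation to the first lens, 1/(-6) = 1/6.5 + 1/d_i1, which gives d_i1 = -3.120 cm.
With d_i1 < 0 the first image is virtual and lies on the object side; the object distance for lens 2 is d_o2 = 20.5 - (-3.120) = 23.620 cm.
Applying the thin-lens equation again with f_2 = 4 cm and d_o2 = 23.620 cm gives d_i2 = 4.815 cm.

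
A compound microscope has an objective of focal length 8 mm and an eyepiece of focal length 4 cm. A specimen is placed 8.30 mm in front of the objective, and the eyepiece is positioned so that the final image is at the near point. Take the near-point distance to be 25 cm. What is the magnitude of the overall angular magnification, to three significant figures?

Convert to cm: f_obj = 8 mm = 0.8 cm; d_o = 8.30 mm = 0.83 cm.
Objective: 1/d_i = 1/f_obj - 1/d_o = 1/0.8 - 1/0.83 = 0.04518 cm^-1, so d_i = 22.133 cm.
m_obj = -d_i/d_o = -22.133/0.83 = -26.667.
Eyepiece angular magnification (image at near point): M_eye = 1 + D/f_e = 1 + 25/4 = 7.250.
Overall M = m_obj x M_eye = (-26.667)(7.250) = -193.33.
|M| = 193.33.

193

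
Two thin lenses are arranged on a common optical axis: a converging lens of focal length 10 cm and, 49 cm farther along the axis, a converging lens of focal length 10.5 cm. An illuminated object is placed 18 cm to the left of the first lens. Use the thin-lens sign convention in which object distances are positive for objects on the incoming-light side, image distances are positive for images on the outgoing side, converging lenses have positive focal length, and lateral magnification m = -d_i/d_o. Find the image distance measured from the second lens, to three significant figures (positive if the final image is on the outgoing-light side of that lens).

Applying the thin-lens equation to the first lens, 1/10 = 1/18 + 1/d_i1, which gives d_i1 = 22.500 cm.
Object distance for lens 2: d_o2 = 49 - 22.500 = 26.500 cm.
Applying the thin-lens equation again with f_2 = 10.5 cm and d_o2 = 26.500 cm gives d_i2 = 17.391 cm.

17.4 cm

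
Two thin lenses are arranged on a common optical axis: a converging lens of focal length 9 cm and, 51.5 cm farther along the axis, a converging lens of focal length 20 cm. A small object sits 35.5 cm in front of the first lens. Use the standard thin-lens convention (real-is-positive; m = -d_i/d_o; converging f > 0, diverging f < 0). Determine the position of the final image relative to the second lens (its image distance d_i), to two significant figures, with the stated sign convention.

41 cm

Lens 1: 1/d_i1 = 1/f_1 - 1/d_o1 = 1/9 - 1/35.5 = 0.08294 cm^-1, so d_i1 = 12.057 cm.
The intermediate image is 12.057 cm to the right of lens 1, so d_o2 = L - d_i1 = 51.5 - 12.057 = 39.443 cm.
Lens 2: 1/d_i2 = 1/f_2 - 1/d_o2 = 1/20 - 1/(39.443) = 0.02465 cm^-1, so d_i2 = 40.573 cm.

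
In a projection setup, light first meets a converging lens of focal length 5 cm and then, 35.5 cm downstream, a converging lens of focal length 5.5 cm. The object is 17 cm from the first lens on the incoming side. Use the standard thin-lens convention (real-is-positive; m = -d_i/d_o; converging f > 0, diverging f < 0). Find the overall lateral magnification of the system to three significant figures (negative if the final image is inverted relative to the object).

0.100

Applying the thin-lens equation to the first lens, 1/5 = 1/17 + 1/d_i1, which gives d_i1 = 7.083 cm.
Its lateral magnification is m_1 = -d_i1/d_o1 = -(7.083)/17 = -0.4167.
Object distance for lens 2: d_o2 = 35.5 - 7.083 = 28.417 cm.
Applying the thin-lens equation again with f_2 = 5.5 cm and d_o2 = 28.417 cm gives d_i2 = 6.820 cm.
m_2 = -(6.820)/(28.417) = -0.2400.
The system's lateral magnification is m_1 m_2 = (-0.4167)(-0.2400) = 0.1000.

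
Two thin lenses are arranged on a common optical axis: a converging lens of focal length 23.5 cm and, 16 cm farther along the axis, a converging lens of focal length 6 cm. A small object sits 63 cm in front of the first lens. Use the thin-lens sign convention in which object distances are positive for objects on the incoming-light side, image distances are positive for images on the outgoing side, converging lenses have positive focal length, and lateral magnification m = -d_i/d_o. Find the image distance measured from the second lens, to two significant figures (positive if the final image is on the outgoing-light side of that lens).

First lens: d_i1 = 1/(1/23.5 - 1/63) = 37.481 cm.
Since 37.481 cm > 16 cm, the first image lies past the second lens and serves as a virtual object: d_o2 = L - d_i1 = -21.481 cm.
Second lens: d_i2 = 1/(1/6 - 1/(-21.481)) = 4.690 cm.

4.7 cm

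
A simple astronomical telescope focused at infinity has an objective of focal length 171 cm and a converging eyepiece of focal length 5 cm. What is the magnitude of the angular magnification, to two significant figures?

34

|M| = f_obj/|f_eye| = 171/5 = 34.200.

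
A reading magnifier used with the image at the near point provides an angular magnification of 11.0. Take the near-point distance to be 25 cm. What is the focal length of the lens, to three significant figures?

2.50 cm

For the image at the near point, M = 1 + D/f.
f = D/(M - 1) = 25/(11.0 - 1) = 2.500 cm.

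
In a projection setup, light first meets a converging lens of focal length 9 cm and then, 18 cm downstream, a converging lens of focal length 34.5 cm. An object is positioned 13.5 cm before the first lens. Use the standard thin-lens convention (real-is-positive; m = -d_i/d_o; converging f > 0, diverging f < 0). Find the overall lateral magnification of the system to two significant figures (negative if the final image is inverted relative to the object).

-1.6

First lens: d_i1 = 1/(1/9 - 1/13.5) = 27.000 cm.
m_1 = -(27.000)/13.5 = -2.0000.
Since 27.000 cm > 18 cm, the first image lies past the second lens and serves as a virtual object: d_o2 = L - d_i1 = -9.000 cm.
Second lens: d_i2 = 1/(1/34.5 - 1/(-9.000)) = 7.138 cm.
m_2 = -(7.138)/(-9.000) = 0.7931.
The system's lateral magnification is m_1 m_2 = (-2.0000)(0.7931) = -1.5862.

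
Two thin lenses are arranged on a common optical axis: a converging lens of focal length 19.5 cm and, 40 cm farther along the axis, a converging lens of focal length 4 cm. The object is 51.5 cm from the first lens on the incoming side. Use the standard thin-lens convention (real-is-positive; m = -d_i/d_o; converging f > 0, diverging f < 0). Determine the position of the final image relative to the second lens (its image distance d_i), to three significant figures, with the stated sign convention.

7.47 cm

First lens: d_i1 = 1/(1/19.5 - 1/51.5) = 31.383 cm.
The intermediate image is 31.383 cm to the right of lens 1, so d_o2 = L - d_i1 = 40 - 31.383 = 8.617 cm.
Second lens: d_i2 = 1/(1/4 - 1/(8.617)) = 7.465 cm.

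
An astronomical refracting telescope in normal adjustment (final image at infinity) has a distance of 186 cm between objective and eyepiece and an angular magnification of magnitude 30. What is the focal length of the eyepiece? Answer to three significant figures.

In normal adjustment the tube length equals f_obj + f_eye and |M| = f_obj/f_eye.
So f_obj = 30 f_eye and 30 f_eye + f_eye = 186 cm, giving f_eye = 186/31 = 6.000 cm and f_obj = 180.000 cm.

6.00 cm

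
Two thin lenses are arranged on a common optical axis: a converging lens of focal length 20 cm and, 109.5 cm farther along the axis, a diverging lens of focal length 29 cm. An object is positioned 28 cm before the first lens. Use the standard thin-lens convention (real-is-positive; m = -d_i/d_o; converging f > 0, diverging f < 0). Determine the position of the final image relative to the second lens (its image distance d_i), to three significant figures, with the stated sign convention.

Lens 1: 1/d_i1 = 1/f_1 - 1/d_o1 = 1/20 - 1/28 = 0.01429 cm^-1, so d_i1 = 70.000 cm.
That image sits 39.500 cm in front of the second lens, so d_o2 = 39.500 cm.
Lens 2: 1/d_i2 = 1/f_2 - 1/d_o2 = 1/(-29) - 1/(39.500) = -0.05980 cm^-1, so d_i2 = -16.723 cm.

-16.7 cm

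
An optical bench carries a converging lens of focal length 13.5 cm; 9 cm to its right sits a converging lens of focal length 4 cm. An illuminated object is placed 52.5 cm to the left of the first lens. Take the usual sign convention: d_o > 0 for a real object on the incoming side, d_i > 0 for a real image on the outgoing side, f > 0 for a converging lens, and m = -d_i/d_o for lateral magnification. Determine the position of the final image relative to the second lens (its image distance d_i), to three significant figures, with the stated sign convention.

2.79 cm

Lens 1: 1/d_i1 = 1/f_1 - 1/d_o1 = 1/13.5 - 1/52.5 = 0.05503 cm^-1, so d_i1 = 18.173 cm.
This image would form 18.173 cm past lens 1, i.e. 9.173 cm beyond lens 2, so it is a virtual object for lens 2: d_o2 = 9 - 18.173 = -9.173 cm.
Lens 2: 1/d_i2 = 1/f_2 - 1/d_o2 = 1/4 - 1/(-9.173) = 0.35901 cm^-1, so d_i2 = 2.785 cm.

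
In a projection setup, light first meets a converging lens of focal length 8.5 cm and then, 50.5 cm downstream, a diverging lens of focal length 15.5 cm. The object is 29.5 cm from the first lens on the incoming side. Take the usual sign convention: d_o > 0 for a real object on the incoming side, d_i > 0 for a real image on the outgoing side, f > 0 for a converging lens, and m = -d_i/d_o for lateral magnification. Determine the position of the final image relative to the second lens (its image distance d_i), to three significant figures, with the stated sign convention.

-11.1 cm

First lens: d_i1 = 1/(1/8.5 - 1/29.5) = 11.940 cm.
Object distance for lens 2: d_o2 = 50.5 - 11.940 = 38.560 cm.
Second lens: d_i2 = 1/(1/(-15.5) - 1/(38.560)) = -11.056 cm.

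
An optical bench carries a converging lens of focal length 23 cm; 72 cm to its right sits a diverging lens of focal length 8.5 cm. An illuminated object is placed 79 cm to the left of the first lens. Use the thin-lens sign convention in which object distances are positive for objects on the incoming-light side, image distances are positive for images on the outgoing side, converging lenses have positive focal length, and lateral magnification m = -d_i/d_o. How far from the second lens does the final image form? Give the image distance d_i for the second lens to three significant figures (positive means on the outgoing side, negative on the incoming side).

Lens 1: 1/d_i1 = 1/f_1 - 1/d_o1 = 1/23 - 1/79 = 0.03082 cm^-1, so d_i1 = 32.446 cm.
The intermediate image is 32.446 cm to the right of lens 1, so d_o2 = L - d_i1 = 72 - 32.446 = 39.554 cm.
Lens 2: 1/d_i2 = 1/f_2 - 1/d_o2 = 1/(-8.5) - 1/(39.554) = -0.14293 cm^-1, so d_i2 = -6.996 cm.

-7.00 cm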